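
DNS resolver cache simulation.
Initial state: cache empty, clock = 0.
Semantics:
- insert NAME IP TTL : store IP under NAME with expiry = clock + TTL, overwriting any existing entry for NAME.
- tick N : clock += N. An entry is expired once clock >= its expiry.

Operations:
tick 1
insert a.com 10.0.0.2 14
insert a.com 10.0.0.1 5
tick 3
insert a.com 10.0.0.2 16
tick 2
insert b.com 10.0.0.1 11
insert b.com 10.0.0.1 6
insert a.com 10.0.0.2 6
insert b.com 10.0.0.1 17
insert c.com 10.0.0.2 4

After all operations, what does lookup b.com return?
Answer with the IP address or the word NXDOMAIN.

Answer: 10.0.0.1

Derivation:
Op 1: tick 1 -> clock=1.
Op 2: insert a.com -> 10.0.0.2 (expiry=1+14=15). clock=1
Op 3: insert a.com -> 10.0.0.1 (expiry=1+5=6). clock=1
Op 4: tick 3 -> clock=4.
Op 5: insert a.com -> 10.0.0.2 (expiry=4+16=20). clock=4
Op 6: tick 2 -> clock=6.
Op 7: insert b.com -> 10.0.0.1 (expiry=6+11=17). clock=6
Op 8: insert b.com -> 10.0.0.1 (expiry=6+6=12). clock=6
Op 9: insert a.com -> 10.0.0.2 (expiry=6+6=12). clock=6
Op 10: insert b.com -> 10.0.0.1 (expiry=6+17=23). clock=6
Op 11: insert c.com -> 10.0.0.2 (expiry=6+4=10). clock=6
lookup b.com: present, ip=10.0.0.1 expiry=23 > clock=6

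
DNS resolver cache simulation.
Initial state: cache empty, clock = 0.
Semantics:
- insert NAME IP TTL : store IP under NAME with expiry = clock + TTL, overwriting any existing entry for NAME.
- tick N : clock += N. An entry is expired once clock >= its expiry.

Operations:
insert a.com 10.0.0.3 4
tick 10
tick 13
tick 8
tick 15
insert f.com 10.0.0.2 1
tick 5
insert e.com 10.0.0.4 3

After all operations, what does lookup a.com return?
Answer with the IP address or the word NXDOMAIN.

Answer: NXDOMAIN

Derivation:
Op 1: insert a.com -> 10.0.0.3 (expiry=0+4=4). clock=0
Op 2: tick 10 -> clock=10. purged={a.com}
Op 3: tick 13 -> clock=23.
Op 4: tick 8 -> clock=31.
Op 5: tick 15 -> clock=46.
Op 6: insert f.com -> 10.0.0.2 (expiry=46+1=47). clock=46
Op 7: tick 5 -> clock=51. purged={f.com}
Op 8: insert e.com -> 10.0.0.4 (expiry=51+3=54). clock=51
lookup a.com: not in cache (expired or never inserted)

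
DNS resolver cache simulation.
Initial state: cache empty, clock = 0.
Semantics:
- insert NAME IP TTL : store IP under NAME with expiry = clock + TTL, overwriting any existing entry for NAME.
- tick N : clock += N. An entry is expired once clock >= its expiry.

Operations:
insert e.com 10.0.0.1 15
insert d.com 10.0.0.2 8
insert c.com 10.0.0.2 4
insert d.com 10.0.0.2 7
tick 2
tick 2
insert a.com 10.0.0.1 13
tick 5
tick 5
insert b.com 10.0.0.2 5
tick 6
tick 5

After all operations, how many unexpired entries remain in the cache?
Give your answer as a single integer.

Answer: 0

Derivation:
Op 1: insert e.com -> 10.0.0.1 (expiry=0+15=15). clock=0
Op 2: insert d.com -> 10.0.0.2 (expiry=0+8=8). clock=0
Op 3: insert c.com -> 10.0.0.2 (expiry=0+4=4). clock=0
Op 4: insert d.com -> 10.0.0.2 (expiry=0+7=7). clock=0
Op 5: tick 2 -> clock=2.
Op 6: tick 2 -> clock=4. purged={c.com}
Op 7: insert a.com -> 10.0.0.1 (expiry=4+13=17). clock=4
Op 8: tick 5 -> clock=9. purged={d.com}
Op 9: tick 5 -> clock=14.
Op 10: insert b.com -> 10.0.0.2 (expiry=14+5=19). clock=14
Op 11: tick 6 -> clock=20. purged={a.com,b.com,e.com}
Op 12: tick 5 -> clock=25.
Final cache (unexpired): {} -> size=0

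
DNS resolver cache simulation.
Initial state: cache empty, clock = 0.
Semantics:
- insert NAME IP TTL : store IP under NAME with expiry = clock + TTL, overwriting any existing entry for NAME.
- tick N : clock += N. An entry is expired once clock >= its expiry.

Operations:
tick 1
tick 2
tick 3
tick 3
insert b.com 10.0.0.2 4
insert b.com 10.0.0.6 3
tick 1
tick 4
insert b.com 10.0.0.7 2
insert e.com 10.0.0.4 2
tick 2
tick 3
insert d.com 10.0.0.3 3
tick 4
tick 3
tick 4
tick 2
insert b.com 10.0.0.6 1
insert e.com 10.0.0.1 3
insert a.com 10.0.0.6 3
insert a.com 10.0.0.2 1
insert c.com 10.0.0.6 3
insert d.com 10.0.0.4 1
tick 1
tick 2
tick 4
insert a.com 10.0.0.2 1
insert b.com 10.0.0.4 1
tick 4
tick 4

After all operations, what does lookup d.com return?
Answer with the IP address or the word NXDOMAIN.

Op 1: tick 1 -> clock=1.
Op 2: tick 2 -> clock=3.
Op 3: tick 3 -> clock=6.
Op 4: tick 3 -> clock=9.
Op 5: insert b.com -> 10.0.0.2 (expiry=9+4=13). clock=9
Op 6: insert b.com -> 10.0.0.6 (expiry=9+3=12). clock=9
Op 7: tick 1 -> clock=10.
Op 8: tick 4 -> clock=14. purged={b.com}
Op 9: insert b.com -> 10.0.0.7 (expiry=14+2=16). clock=14
Op 10: insert e.com -> 10.0.0.4 (expiry=14+2=16). clock=14
Op 11: tick 2 -> clock=16. purged={b.com,e.com}
Op 12: tick 3 -> clock=19.
Op 13: insert d.com -> 10.0.0.3 (expiry=19+3=22). clock=19
Op 14: tick 4 -> clock=23. purged={d.com}
Op 15: tick 3 -> clock=26.
Op 16: tick 4 -> clock=30.
Op 17: tick 2 -> clock=32.
Op 18: insert b.com -> 10.0.0.6 (expiry=32+1=33). clock=32
Op 19: insert e.com -> 10.0.0.1 (expiry=32+3=35). clock=32
Op 20: insert a.com -> 10.0.0.6 (expiry=32+3=35). clock=32
Op 21: insert a.com -> 10.0.0.2 (expiry=32+1=33). clock=32
Op 22: insert c.com -> 10.0.0.6 (expiry=32+3=35). clock=32
Op 23: insert d.com -> 10.0.0.4 (expiry=32+1=33). clock=32
Op 24: tick 1 -> clock=33. purged={a.com,b.com,d.com}
Op 25: tick 2 -> clock=35. purged={c.com,e.com}
Op 26: tick 4 -> clock=39.
Op 27: insert a.com -> 10.0.0.2 (expiry=39+1=40). clock=39
Op 28: insert b.com -> 10.0.0.4 (expiry=39+1=40). clock=39
Op 29: tick 4 -> clock=43. purged={a.com,b.com}
Op 30: tick 4 -> clock=47.
lookup d.com: not in cache (expired or never inserted)

Answer: NXDOMAIN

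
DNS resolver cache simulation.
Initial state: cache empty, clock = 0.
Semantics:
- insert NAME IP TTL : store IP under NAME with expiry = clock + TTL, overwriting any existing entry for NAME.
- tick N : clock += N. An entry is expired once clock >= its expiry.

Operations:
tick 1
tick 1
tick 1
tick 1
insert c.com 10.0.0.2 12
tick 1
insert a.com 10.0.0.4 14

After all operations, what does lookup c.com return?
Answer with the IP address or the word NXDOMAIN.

Op 1: tick 1 -> clock=1.
Op 2: tick 1 -> clock=2.
Op 3: tick 1 -> clock=3.
Op 4: tick 1 -> clock=4.
Op 5: insert c.com -> 10.0.0.2 (expiry=4+12=16). clock=4
Op 6: tick 1 -> clock=5.
Op 7: insert a.com -> 10.0.0.4 (expiry=5+14=19). clock=5
lookup c.com: present, ip=10.0.0.2 expiry=16 > clock=5

Answer: 10.0.0.2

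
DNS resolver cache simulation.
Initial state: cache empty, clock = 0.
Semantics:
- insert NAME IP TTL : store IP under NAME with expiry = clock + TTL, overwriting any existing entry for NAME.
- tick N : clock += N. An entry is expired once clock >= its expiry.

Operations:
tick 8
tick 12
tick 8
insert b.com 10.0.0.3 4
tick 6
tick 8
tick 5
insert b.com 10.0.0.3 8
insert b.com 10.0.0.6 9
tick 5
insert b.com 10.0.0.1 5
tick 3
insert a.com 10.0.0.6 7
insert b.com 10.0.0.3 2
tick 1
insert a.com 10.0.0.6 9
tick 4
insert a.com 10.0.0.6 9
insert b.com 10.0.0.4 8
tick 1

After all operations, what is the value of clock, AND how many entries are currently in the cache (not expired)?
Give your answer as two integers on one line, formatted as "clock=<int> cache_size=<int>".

Answer: clock=61 cache_size=2

Derivation:
Op 1: tick 8 -> clock=8.
Op 2: tick 12 -> clock=20.
Op 3: tick 8 -> clock=28.
Op 4: insert b.com -> 10.0.0.3 (expiry=28+4=32). clock=28
Op 5: tick 6 -> clock=34. purged={b.com}
Op 6: tick 8 -> clock=42.
Op 7: tick 5 -> clock=47.
Op 8: insert b.com -> 10.0.0.3 (expiry=47+8=55). clock=47
Op 9: insert b.com -> 10.0.0.6 (expiry=47+9=56). clock=47
Op 10: tick 5 -> clock=52.
Op 11: insert b.com -> 10.0.0.1 (expiry=52+5=57). clock=52
Op 12: tick 3 -> clock=55.
Op 13: insert a.com -> 10.0.0.6 (expiry=55+7=62). clock=55
Op 14: insert b.com -> 10.0.0.3 (expiry=55+2=57). clock=55
Op 15: tick 1 -> clock=56.
Op 16: insert a.com -> 10.0.0.6 (expiry=56+9=65). clock=56
Op 17: tick 4 -> clock=60. purged={b.com}
Op 18: insert a.com -> 10.0.0.6 (expiry=60+9=69). clock=60
Op 19: insert b.com -> 10.0.0.4 (expiry=60+8=68). clock=60
Op 20: tick 1 -> clock=61.
Final clock = 61
Final cache (unexpired): {a.com,b.com} -> size=2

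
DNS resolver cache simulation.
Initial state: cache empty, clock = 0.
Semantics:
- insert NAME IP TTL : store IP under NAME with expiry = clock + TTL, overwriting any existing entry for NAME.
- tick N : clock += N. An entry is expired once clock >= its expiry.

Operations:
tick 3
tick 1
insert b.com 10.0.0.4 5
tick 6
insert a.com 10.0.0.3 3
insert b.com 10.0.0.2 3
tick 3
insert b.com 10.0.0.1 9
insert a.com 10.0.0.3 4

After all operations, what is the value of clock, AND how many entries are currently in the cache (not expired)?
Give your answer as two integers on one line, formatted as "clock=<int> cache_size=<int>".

Answer: clock=13 cache_size=2

Derivation:
Op 1: tick 3 -> clock=3.
Op 2: tick 1 -> clock=4.
Op 3: insert b.com -> 10.0.0.4 (expiry=4+5=9). clock=4
Op 4: tick 6 -> clock=10. purged={b.com}
Op 5: insert a.com -> 10.0.0.3 (expiry=10+3=13). clock=10
Op 6: insert b.com -> 10.0.0.2 (expiry=10+3=13). clock=10
Op 7: tick 3 -> clock=13. purged={a.com,b.com}
Op 8: insert b.com -> 10.0.0.1 (expiry=13+9=22). clock=13
Op 9: insert a.com -> 10.0.0.3 (expiry=13+4=17). clock=13
Final clock = 13
Final cache (unexpired): {a.com,b.com} -> size=2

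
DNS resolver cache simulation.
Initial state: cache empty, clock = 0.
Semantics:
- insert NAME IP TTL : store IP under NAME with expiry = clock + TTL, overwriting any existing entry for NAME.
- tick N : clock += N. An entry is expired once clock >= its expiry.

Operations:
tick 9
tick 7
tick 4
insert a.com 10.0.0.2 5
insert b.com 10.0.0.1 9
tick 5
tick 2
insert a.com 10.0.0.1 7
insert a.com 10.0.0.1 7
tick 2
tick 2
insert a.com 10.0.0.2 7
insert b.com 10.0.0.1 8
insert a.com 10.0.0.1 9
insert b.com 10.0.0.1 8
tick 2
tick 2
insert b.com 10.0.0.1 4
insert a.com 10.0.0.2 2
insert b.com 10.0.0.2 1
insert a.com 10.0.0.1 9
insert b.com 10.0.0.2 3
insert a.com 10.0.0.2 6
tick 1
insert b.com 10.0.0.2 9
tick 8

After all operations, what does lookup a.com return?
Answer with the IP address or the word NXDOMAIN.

Op 1: tick 9 -> clock=9.
Op 2: tick 7 -> clock=16.
Op 3: tick 4 -> clock=20.
Op 4: insert a.com -> 10.0.0.2 (expiry=20+5=25). clock=20
Op 5: insert b.com -> 10.0.0.1 (expiry=20+9=29). clock=20
Op 6: tick 5 -> clock=25. purged={a.com}
Op 7: tick 2 -> clock=27.
Op 8: insert a.com -> 10.0.0.1 (expiry=27+7=34). clock=27
Op 9: insert a.com -> 10.0.0.1 (expiry=27+7=34). clock=27
Op 10: tick 2 -> clock=29. purged={b.com}
Op 11: tick 2 -> clock=31.
Op 12: insert a.com -> 10.0.0.2 (expiry=31+7=38). clock=31
Op 13: insert b.com -> 10.0.0.1 (expiry=31+8=39). clock=31
Op 14: insert a.com -> 10.0.0.1 (expiry=31+9=40). clock=31
Op 15: insert b.com -> 10.0.0.1 (expiry=31+8=39). clock=31
Op 16: tick 2 -> clock=33.
Op 17: tick 2 -> clock=35.
Op 18: insert b.com -> 10.0.0.1 (expiry=35+4=39). clock=35
Op 19: insert a.com -> 10.0.0.2 (expiry=35+2=37). clock=35
Op 20: insert b.com -> 10.0.0.2 (expiry=35+1=36). clock=35
Op 21: insert a.com -> 10.0.0.1 (expiry=35+9=44). clock=35
Op 22: insert b.com -> 10.0.0.2 (expiry=35+3=38). clock=35
Op 23: insert a.com -> 10.0.0.2 (expiry=35+6=41). clock=35
Op 24: tick 1 -> clock=36.
Op 25: insert b.com -> 10.0.0.2 (expiry=36+9=45). clock=36
Op 26: tick 8 -> clock=44. purged={a.com}
lookup a.com: not in cache (expired or never inserted)

Answer: NXDOMAIN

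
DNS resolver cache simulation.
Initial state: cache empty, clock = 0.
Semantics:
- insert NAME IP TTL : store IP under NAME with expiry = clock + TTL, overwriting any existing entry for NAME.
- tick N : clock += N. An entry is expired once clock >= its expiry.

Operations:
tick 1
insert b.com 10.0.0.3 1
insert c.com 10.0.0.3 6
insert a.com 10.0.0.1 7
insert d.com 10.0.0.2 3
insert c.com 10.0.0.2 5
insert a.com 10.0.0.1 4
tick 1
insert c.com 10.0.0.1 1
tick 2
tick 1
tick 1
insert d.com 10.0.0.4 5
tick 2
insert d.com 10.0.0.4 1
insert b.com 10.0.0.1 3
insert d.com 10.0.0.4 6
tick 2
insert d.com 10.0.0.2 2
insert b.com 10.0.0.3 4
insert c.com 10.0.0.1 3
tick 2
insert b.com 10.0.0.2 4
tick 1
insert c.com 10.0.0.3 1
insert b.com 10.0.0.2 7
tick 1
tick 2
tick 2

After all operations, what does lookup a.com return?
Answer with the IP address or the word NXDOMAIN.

Op 1: tick 1 -> clock=1.
Op 2: insert b.com -> 10.0.0.3 (expiry=1+1=2). clock=1
Op 3: insert c.com -> 10.0.0.3 (expiry=1+6=7). clock=1
Op 4: insert a.com -> 10.0.0.1 (expiry=1+7=8). clock=1
Op 5: insert d.com -> 10.0.0.2 (expiry=1+3=4). clock=1
Op 6: insert c.com -> 10.0.0.2 (expiry=1+5=6). clock=1
Op 7: insert a.com -> 10.0.0.1 (expiry=1+4=5). clock=1
Op 8: tick 1 -> clock=2. purged={b.com}
Op 9: insert c.com -> 10.0.0.1 (expiry=2+1=3). clock=2
Op 10: tick 2 -> clock=4. purged={c.com,d.com}
Op 11: tick 1 -> clock=5. purged={a.com}
Op 12: tick 1 -> clock=6.
Op 13: insert d.com -> 10.0.0.4 (expiry=6+5=11). clock=6
Op 14: tick 2 -> clock=8.
Op 15: insert d.com -> 10.0.0.4 (expiry=8+1=9). clock=8
Op 16: insert b.com -> 10.0.0.1 (expiry=8+3=11). clock=8
Op 17: insert d.com -> 10.0.0.4 (expiry=8+6=14). clock=8
Op 18: tick 2 -> clock=10.
Op 19: insert d.com -> 10.0.0.2 (expiry=10+2=12). clock=10
Op 20: insert b.com -> 10.0.0.3 (expiry=10+4=14). clock=10
Op 21: insert c.com -> 10.0.0.1 (expiry=10+3=13). clock=10
Op 22: tick 2 -> clock=12. purged={d.com}
Op 23: insert b.com -> 10.0.0.2 (expiry=12+4=16). clock=12
Op 24: tick 1 -> clock=13. purged={c.com}
Op 25: insert c.com -> 10.0.0.3 (expiry=13+1=14). clock=13
Op 26: insert b.com -> 10.0.0.2 (expiry=13+7=20). clock=13
Op 27: tick 1 -> clock=14. purged={c.com}
Op 28: tick 2 -> clock=16.
Op 29: tick 2 -> clock=18.
lookup a.com: not in cache (expired or never inserted)

Answer: NXDOMAIN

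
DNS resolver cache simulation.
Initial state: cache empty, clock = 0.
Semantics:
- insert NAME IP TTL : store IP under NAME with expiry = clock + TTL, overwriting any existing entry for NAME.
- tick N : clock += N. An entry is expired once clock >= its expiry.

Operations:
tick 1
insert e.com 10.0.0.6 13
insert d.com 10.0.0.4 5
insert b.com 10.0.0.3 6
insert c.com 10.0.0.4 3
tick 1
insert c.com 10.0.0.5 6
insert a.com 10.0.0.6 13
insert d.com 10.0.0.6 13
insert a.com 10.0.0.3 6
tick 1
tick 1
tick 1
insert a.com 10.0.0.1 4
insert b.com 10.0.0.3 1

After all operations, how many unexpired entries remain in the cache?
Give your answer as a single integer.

Answer: 5

Derivation:
Op 1: tick 1 -> clock=1.
Op 2: insert e.com -> 10.0.0.6 (expiry=1+13=14). clock=1
Op 3: insert d.com -> 10.0.0.4 (expiry=1+5=6). clock=1
Op 4: insert b.com -> 10.0.0.3 (expiry=1+6=7). clock=1
Op 5: insert c.com -> 10.0.0.4 (expiry=1+3=4). clock=1
Op 6: tick 1 -> clock=2.
Op 7: insert c.com -> 10.0.0.5 (expiry=2+6=8). clock=2
Op 8: insert a.com -> 10.0.0.6 (expiry=2+13=15). clock=2
Op 9: insert d.com -> 10.0.0.6 (expiry=2+13=15). clock=2
Op 10: insert a.com -> 10.0.0.3 (expiry=2+6=8). clock=2
Op 11: tick 1 -> clock=3.
Op 12: tick 1 -> clock=4.
Op 13: tick 1 -> clock=5.
Op 14: insert a.com -> 10.0.0.1 (expiry=5+4=9). clock=5
Op 15: insert b.com -> 10.0.0.3 (expiry=5+1=6). clock=5
Final cache (unexpired): {a.com,b.com,c.com,d.com,e.com} -> size=5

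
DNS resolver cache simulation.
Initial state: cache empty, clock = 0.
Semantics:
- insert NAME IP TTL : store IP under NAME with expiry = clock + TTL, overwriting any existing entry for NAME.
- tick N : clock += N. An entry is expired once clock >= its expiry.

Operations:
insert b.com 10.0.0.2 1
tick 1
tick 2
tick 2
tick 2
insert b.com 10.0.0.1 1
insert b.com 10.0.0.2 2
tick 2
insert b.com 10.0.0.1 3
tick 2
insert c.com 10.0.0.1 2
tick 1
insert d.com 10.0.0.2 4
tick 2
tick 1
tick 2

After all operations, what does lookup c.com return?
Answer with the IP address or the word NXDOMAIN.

Op 1: insert b.com -> 10.0.0.2 (expiry=0+1=1). clock=0
Op 2: tick 1 -> clock=1. purged={b.com}
Op 3: tick 2 -> clock=3.
Op 4: tick 2 -> clock=5.
Op 5: tick 2 -> clock=7.
Op 6: insert b.com -> 10.0.0.1 (expiry=7+1=8). clock=7
Op 7: insert b.com -> 10.0.0.2 (expiry=7+2=9). clock=7
Op 8: tick 2 -> clock=9. purged={b.com}
Op 9: insert b.com -> 10.0.0.1 (expiry=9+3=12). clock=9
Op 10: tick 2 -> clock=11.
Op 11: insert c.com -> 10.0.0.1 (expiry=11+2=13). clock=11
Op 12: tick 1 -> clock=12. purged={b.com}
Op 13: insert d.com -> 10.0.0.2 (expiry=12+4=16). clock=12
Op 14: tick 2 -> clock=14. purged={c.com}
Op 15: tick 1 -> clock=15.
Op 16: tick 2 -> clock=17. purged={d.com}
lookup c.com: not in cache (expired or never inserted)

Answer: NXDOMAIN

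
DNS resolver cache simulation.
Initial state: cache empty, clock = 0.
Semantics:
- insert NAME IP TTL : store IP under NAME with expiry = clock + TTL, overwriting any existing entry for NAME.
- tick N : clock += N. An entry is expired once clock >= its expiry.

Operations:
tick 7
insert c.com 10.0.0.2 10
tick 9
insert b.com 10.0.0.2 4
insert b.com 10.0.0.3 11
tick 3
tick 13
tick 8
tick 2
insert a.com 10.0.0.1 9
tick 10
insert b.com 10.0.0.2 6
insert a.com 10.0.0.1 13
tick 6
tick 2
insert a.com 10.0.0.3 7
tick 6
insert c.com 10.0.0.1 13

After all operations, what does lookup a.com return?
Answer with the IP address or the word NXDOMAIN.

Op 1: tick 7 -> clock=7.
Op 2: insert c.com -> 10.0.0.2 (expiry=7+10=17). clock=7
Op 3: tick 9 -> clock=16.
Op 4: insert b.com -> 10.0.0.2 (expiry=16+4=20). clock=16
Op 5: insert b.com -> 10.0.0.3 (expiry=16+11=27). clock=16
Op 6: tick 3 -> clock=19. purged={c.com}
Op 7: tick 13 -> clock=32. purged={b.com}
Op 8: tick 8 -> clock=40.
Op 9: tick 2 -> clock=42.
Op 10: insert a.com -> 10.0.0.1 (expiry=42+9=51). clock=42
Op 11: tick 10 -> clock=52. purged={a.com}
Op 12: insert b.com -> 10.0.0.2 (expiry=52+6=58). clock=52
Op 13: insert a.com -> 10.0.0.1 (expiry=52+13=65). clock=52
Op 14: tick 6 -> clock=58. purged={b.com}
Op 15: tick 2 -> clock=60.
Op 16: insert a.com -> 10.0.0.3 (expiry=60+7=67). clock=60
Op 17: tick 6 -> clock=66.
Op 18: insert c.com -> 10.0.0.1 (expiry=66+13=79). clock=66
lookup a.com: present, ip=10.0.0.3 expiry=67 > clock=66

Answer: 10.0.0.3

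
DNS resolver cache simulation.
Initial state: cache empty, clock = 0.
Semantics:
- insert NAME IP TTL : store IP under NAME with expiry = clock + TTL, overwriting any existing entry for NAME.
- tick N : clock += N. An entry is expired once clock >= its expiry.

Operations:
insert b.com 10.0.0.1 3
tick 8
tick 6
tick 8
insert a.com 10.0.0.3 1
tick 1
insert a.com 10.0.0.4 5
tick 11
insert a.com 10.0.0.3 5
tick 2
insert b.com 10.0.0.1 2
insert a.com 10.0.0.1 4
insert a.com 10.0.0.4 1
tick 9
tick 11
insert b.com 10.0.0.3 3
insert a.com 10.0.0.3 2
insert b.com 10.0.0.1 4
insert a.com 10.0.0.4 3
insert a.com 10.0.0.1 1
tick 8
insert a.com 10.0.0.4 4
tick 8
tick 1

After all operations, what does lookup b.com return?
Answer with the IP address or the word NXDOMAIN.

Answer: NXDOMAIN

Derivation:
Op 1: insert b.com -> 10.0.0.1 (expiry=0+3=3). clock=0
Op 2: tick 8 -> clock=8. purged={b.com}
Op 3: tick 6 -> clock=14.
Op 4: tick 8 -> clock=22.
Op 5: insert a.com -> 10.0.0.3 (expiry=22+1=23). clock=22
Op 6: tick 1 -> clock=23. purged={a.com}
Op 7: insert a.com -> 10.0.0.4 (expiry=23+5=28). clock=23
Op 8: tick 11 -> clock=34. purged={a.com}
Op 9: insert a.com -> 10.0.0.3 (expiry=34+5=39). clock=34
Op 10: tick 2 -> clock=36.
Op 11: insert b.com -> 10.0.0.1 (expiry=36+2=38). clock=36
Op 12: insert a.com -> 10.0.0.1 (expiry=36+4=40). clock=36
Op 13: insert a.com -> 10.0.0.4 (expiry=36+1=37). clock=36
Op 14: tick 9 -> clock=45. purged={a.com,b.com}
Op 15: tick 11 -> clock=56.
Op 16: insert b.com -> 10.0.0.3 (expiry=56+3=59). clock=56
Op 17: insert a.com -> 10.0.0.3 (expiry=56+2=58). clock=56
Op 18: insert b.com -> 10.0.0.1 (expiry=56+4=60). clock=56
Op 19: insert a.com -> 10.0.0.4 (expiry=56+3=59). clock=56
Op 20: insert a.com -> 10.0.0.1 (expiry=56+1=57). clock=56
Op 21: tick 8 -> clock=64. purged={a.com,b.com}
Op 22: insert a.com -> 10.0.0.4 (expiry=64+4=68). clock=64
Op 23: tick 8 -> clock=72. purged={a.com}
Op 24: tick 1 -> clock=73.
lookup b.com: not in cache (expired or never inserted)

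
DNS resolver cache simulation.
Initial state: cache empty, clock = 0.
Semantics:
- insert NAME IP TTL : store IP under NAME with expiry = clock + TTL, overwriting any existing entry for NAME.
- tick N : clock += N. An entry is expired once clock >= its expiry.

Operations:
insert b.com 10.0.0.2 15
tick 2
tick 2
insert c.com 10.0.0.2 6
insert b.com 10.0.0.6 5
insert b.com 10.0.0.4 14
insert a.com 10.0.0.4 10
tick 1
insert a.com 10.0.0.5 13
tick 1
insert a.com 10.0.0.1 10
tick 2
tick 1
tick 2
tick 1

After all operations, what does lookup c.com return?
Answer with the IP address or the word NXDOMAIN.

Op 1: insert b.com -> 10.0.0.2 (expiry=0+15=15). clock=0
Op 2: tick 2 -> clock=2.
Op 3: tick 2 -> clock=4.
Op 4: insert c.com -> 10.0.0.2 (expiry=4+6=10). clock=4
Op 5: insert b.com -> 10.0.0.6 (expiry=4+5=9). clock=4
Op 6: insert b.com -> 10.0.0.4 (expiry=4+14=18). clock=4
Op 7: insert a.com -> 10.0.0.4 (expiry=4+10=14). clock=4
Op 8: tick 1 -> clock=5.
Op 9: insert a.com -> 10.0.0.5 (expiry=5+13=18). clock=5
Op 10: tick 1 -> clock=6.
Op 11: insert a.com -> 10.0.0.1 (expiry=6+10=16). clock=6
Op 12: tick 2 -> clock=8.
Op 13: tick 1 -> clock=9.
Op 14: tick 2 -> clock=11. purged={c.com}
Op 15: tick 1 -> clock=12.
lookup c.com: not in cache (expired or never inserted)

Answer: NXDOMAIN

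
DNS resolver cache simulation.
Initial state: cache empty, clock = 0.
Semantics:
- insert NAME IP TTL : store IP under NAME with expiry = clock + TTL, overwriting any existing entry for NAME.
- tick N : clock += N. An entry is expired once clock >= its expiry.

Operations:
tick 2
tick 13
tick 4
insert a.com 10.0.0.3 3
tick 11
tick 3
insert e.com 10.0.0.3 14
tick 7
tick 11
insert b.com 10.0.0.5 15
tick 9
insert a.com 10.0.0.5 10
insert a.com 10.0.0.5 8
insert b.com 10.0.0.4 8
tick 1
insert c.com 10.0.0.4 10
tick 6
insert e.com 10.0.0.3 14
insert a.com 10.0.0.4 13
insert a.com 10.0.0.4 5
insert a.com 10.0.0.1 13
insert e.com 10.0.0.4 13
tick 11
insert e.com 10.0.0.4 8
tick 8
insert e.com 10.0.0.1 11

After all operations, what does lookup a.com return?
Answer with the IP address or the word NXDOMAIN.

Answer: NXDOMAIN

Derivation:
Op 1: tick 2 -> clock=2.
Op 2: tick 13 -> clock=15.
Op 3: tick 4 -> clock=19.
Op 4: insert a.com -> 10.0.0.3 (expiry=19+3=22). clock=19
Op 5: tick 11 -> clock=30. purged={a.com}
Op 6: tick 3 -> clock=33.
Op 7: insert e.com -> 10.0.0.3 (expiry=33+14=47). clock=33
Op 8: tick 7 -> clock=40.
Op 9: tick 11 -> clock=51. purged={e.com}
Op 10: insert b.com -> 10.0.0.5 (expiry=51+15=66). clock=51
Op 11: tick 9 -> clock=60.
Op 12: insert a.com -> 10.0.0.5 (expiry=60+10=70). clock=60
Op 13: insert a.com -> 10.0.0.5 (expiry=60+8=68). clock=60
Op 14: insert b.com -> 10.0.0.4 (expiry=60+8=68). clock=60
Op 15: tick 1 -> clock=61.
Op 16: insert c.com -> 10.0.0.4 (expiry=61+10=71). clock=61
Op 17: tick 6 -> clock=67.
Op 18: insert e.com -> 10.0.0.3 (expiry=67+14=81). clock=67
Op 19: insert a.com -> 10.0.0.4 (expiry=67+13=80). clock=67
Op 20: insert a.com -> 10.0.0.4 (expiry=67+5=72). clock=67
Op 21: insert a.com -> 10.0.0.1 (expiry=67+13=80). clock=67
Op 22: insert e.com -> 10.0.0.4 (expiry=67+13=80). clock=67
Op 23: tick 11 -> clock=78. purged={b.com,c.com}
Op 24: insert e.com -> 10.0.0.4 (expiry=78+8=86). clock=78
Op 25: tick 8 -> clock=86. purged={a.com,e.com}
Op 26: insert e.com -> 10.0.0.1 (expiry=86+11=97). clock=86
lookup a.com: not in cache (expired or never inserted)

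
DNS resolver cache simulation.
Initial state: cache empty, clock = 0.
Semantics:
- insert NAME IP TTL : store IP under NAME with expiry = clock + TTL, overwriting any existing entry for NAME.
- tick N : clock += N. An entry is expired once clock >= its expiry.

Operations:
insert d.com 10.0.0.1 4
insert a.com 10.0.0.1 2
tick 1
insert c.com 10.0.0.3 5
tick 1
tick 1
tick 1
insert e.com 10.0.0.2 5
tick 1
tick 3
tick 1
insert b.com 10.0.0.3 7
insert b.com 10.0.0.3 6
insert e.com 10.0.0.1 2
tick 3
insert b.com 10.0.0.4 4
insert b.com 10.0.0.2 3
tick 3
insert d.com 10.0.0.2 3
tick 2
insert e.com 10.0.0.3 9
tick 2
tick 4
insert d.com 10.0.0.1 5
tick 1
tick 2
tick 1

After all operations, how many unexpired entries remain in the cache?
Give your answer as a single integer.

Answer: 1

Derivation:
Op 1: insert d.com -> 10.0.0.1 (expiry=0+4=4). clock=0
Op 2: insert a.com -> 10.0.0.1 (expiry=0+2=2). clock=0
Op 3: tick 1 -> clock=1.
Op 4: insert c.com -> 10.0.0.3 (expiry=1+5=6). clock=1
Op 5: tick 1 -> clock=2. purged={a.com}
Op 6: tick 1 -> clock=3.
Op 7: tick 1 -> clock=4. purged={d.com}
Op 8: insert e.com -> 10.0.0.2 (expiry=4+5=9). clock=4
Op 9: tick 1 -> clock=5.
Op 10: tick 3 -> clock=8. purged={c.com}
Op 11: tick 1 -> clock=9. purged={e.com}
Op 12: insert b.com -> 10.0.0.3 (expiry=9+7=16). clock=9
Op 13: insert b.com -> 10.0.0.3 (expiry=9+6=15). clock=9
Op 14: insert e.com -> 10.0.0.1 (expiry=9+2=11). clock=9
Op 15: tick 3 -> clock=12. purged={e.com}
Op 16: insert b.com -> 10.0.0.4 (expiry=12+4=16). clock=12
Op 17: insert b.com -> 10.0.0.2 (expiry=12+3=15). clock=12
Op 18: tick 3 -> clock=15. purged={b.com}
Op 19: insert d.com -> 10.0.0.2 (expiry=15+3=18). clock=15
Op 20: tick 2 -> clock=17.
Op 21: insert e.com -> 10.0.0.3 (expiry=17+9=26). clock=17
Op 22: tick 2 -> clock=19. purged={d.com}
Op 23: tick 4 -> clock=23.
Op 24: insert d.com -> 10.0.0.1 (expiry=23+5=28). clock=23
Op 25: tick 1 -> clock=24.
Op 26: tick 2 -> clock=26. purged={e.com}
Op 27: tick 1 -> clock=27.
Final cache (unexpired): {d.com} -> size=1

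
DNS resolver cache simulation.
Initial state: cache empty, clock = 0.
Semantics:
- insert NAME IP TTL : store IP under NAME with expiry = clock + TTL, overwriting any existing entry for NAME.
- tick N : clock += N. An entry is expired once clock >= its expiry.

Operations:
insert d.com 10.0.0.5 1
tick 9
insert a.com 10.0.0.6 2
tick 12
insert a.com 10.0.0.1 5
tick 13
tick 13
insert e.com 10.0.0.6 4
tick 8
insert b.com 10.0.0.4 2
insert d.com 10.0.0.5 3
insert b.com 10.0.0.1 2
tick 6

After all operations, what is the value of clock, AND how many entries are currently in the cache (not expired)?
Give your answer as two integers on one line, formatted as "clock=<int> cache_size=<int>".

Op 1: insert d.com -> 10.0.0.5 (expiry=0+1=1). clock=0
Op 2: tick 9 -> clock=9. purged={d.com}
Op 3: insert a.com -> 10.0.0.6 (expiry=9+2=11). clock=9
Op 4: tick 12 -> clock=21. purged={a.com}
Op 5: insert a.com -> 10.0.0.1 (expiry=21+5=26). clock=21
Op 6: tick 13 -> clock=34. purged={a.com}
Op 7: tick 13 -> clock=47.
Op 8: insert e.com -> 10.0.0.6 (expiry=47+4=51). clock=47
Op 9: tick 8 -> clock=55. purged={e.com}
Op 10: insert b.com -> 10.0.0.4 (expiry=55+2=57). clock=55
Op 11: insert d.com -> 10.0.0.5 (expiry=55+3=58). clock=55
Op 12: insert b.com -> 10.0.0.1 (expiry=55+2=57). clock=55
Op 13: tick 6 -> clock=61. purged={b.com,d.com}
Final clock = 61
Final cache (unexpired): {} -> size=0

Answer: clock=61 cache_size=0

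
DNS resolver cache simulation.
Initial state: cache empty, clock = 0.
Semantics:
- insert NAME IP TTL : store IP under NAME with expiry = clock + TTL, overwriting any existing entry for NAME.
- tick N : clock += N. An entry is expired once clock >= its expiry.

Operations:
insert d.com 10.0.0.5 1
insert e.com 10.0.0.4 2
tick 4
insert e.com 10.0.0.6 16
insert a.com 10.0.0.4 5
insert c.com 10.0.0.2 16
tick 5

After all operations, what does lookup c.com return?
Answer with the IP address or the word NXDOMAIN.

Op 1: insert d.com -> 10.0.0.5 (expiry=0+1=1). clock=0
Op 2: insert e.com -> 10.0.0.4 (expiry=0+2=2). clock=0
Op 3: tick 4 -> clock=4. purged={d.com,e.com}
Op 4: insert e.com -> 10.0.0.6 (expiry=4+16=20). clock=4
Op 5: insert a.com -> 10.0.0.4 (expiry=4+5=9). clock=4
Op 6: insert c.com -> 10.0.0.2 (expiry=4+16=20). clock=4
Op 7: tick 5 -> clock=9. purged={a.com}
lookup c.com: present, ip=10.0.0.2 expiry=20 > clock=9

Answer: 10.0.0.2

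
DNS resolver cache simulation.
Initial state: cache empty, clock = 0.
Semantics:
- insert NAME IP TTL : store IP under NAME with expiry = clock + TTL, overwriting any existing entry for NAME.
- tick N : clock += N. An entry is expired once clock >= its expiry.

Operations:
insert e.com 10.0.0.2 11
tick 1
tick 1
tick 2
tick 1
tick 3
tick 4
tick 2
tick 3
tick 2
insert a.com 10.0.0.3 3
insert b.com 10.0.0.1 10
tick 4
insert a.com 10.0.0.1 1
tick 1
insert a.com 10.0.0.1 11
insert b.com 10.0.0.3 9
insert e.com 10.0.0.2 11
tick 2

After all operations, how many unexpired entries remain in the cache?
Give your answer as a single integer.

Op 1: insert e.com -> 10.0.0.2 (expiry=0+11=11). clock=0
Op 2: tick 1 -> clock=1.
Op 3: tick 1 -> clock=2.
Op 4: tick 2 -> clock=4.
Op 5: tick 1 -> clock=5.
Op 6: tick 3 -> clock=8.
Op 7: tick 4 -> clock=12. purged={e.com}
Op 8: tick 2 -> clock=14.
Op 9: tick 3 -> clock=17.
Op 10: tick 2 -> clock=19.
Op 11: insert a.com -> 10.0.0.3 (expiry=19+3=22). clock=19
Op 12: insert b.com -> 10.0.0.1 (expiry=19+10=29). clock=19
Op 13: tick 4 -> clock=23. purged={a.com}
Op 14: insert a.com -> 10.0.0.1 (expiry=23+1=24). clock=23
Op 15: tick 1 -> clock=24. purged={a.com}
Op 16: insert a.com -> 10.0.0.1 (expiry=24+11=35). clock=24
Op 17: insert b.com -> 10.0.0.3 (expiry=24+9=33). clock=24
Op 18: insert e.com -> 10.0.0.2 (expiry=24+11=35). clock=24
Op 19: tick 2 -> clock=26.
Final cache (unexpired): {a.com,b.com,e.com} -> size=3

Answer: 3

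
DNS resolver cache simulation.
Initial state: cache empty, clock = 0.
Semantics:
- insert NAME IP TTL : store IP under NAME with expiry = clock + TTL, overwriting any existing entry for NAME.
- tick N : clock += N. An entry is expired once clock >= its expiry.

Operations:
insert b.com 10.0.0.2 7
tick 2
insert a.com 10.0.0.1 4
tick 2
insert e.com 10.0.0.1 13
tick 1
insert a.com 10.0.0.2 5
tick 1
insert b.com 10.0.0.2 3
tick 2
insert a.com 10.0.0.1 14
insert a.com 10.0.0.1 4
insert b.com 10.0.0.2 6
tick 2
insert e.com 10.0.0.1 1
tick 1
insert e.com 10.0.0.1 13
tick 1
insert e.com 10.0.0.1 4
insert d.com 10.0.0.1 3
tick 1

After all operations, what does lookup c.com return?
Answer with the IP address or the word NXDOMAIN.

Op 1: insert b.com -> 10.0.0.2 (expiry=0+7=7). clock=0
Op 2: tick 2 -> clock=2.
Op 3: insert a.com -> 10.0.0.1 (expiry=2+4=6). clock=2
Op 4: tick 2 -> clock=4.
Op 5: insert e.com -> 10.0.0.1 (expiry=4+13=17). clock=4
Op 6: tick 1 -> clock=5.
Op 7: insert a.com -> 10.0.0.2 (expiry=5+5=10). clock=5
Op 8: tick 1 -> clock=6.
Op 9: insert b.com -> 10.0.0.2 (expiry=6+3=9). clock=6
Op 10: tick 2 -> clock=8.
Op 11: insert a.com -> 10.0.0.1 (expiry=8+14=22). clock=8
Op 12: insert a.com -> 10.0.0.1 (expiry=8+4=12). clock=8
Op 13: insert b.com -> 10.0.0.2 (expiry=8+6=14). clock=8
Op 14: tick 2 -> clock=10.
Op 15: insert e.com -> 10.0.0.1 (expiry=10+1=11). clock=10
Op 16: tick 1 -> clock=11. purged={e.com}
Op 17: insert e.com -> 10.0.0.1 (expiry=11+13=24). clock=11
Op 18: tick 1 -> clock=12. purged={a.com}
Op 19: insert e.com -> 10.0.0.1 (expiry=12+4=16). clock=12
Op 20: insert d.com -> 10.0.0.1 (expiry=12+3=15). clock=12
Op 21: tick 1 -> clock=13.
lookup c.com: not in cache (expired or never inserted)

Answer: NXDOMAIN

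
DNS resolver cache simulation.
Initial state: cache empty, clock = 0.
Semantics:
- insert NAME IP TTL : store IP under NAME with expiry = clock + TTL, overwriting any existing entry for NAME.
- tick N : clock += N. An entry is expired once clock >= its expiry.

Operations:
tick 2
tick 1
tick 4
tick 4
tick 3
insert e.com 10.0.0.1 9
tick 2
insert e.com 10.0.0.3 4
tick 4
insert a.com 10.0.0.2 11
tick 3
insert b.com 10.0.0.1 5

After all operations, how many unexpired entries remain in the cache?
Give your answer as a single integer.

Op 1: tick 2 -> clock=2.
Op 2: tick 1 -> clock=3.
Op 3: tick 4 -> clock=7.
Op 4: tick 4 -> clock=11.
Op 5: tick 3 -> clock=14.
Op 6: insert e.com -> 10.0.0.1 (expiry=14+9=23). clock=14
Op 7: tick 2 -> clock=16.
Op 8: insert e.com -> 10.0.0.3 (expiry=16+4=20). clock=16
Op 9: tick 4 -> clock=20. purged={e.com}
Op 10: insert a.com -> 10.0.0.2 (expiry=20+11=31). clock=20
Op 11: tick 3 -> clock=23.
Op 12: insert b.com -> 10.0.0.1 (expiry=23+5=28). clock=23
Final cache (unexpired): {a.com,b.com} -> size=2

Answer: 2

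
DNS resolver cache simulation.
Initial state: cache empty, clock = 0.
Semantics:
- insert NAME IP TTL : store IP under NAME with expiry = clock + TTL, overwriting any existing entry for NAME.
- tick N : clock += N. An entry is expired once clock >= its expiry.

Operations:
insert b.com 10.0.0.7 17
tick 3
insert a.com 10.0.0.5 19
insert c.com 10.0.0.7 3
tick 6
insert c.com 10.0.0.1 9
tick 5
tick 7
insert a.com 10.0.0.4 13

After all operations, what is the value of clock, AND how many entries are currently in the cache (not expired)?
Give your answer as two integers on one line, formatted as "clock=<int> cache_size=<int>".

Op 1: insert b.com -> 10.0.0.7 (expiry=0+17=17). clock=0
Op 2: tick 3 -> clock=3.
Op 3: insert a.com -> 10.0.0.5 (expiry=3+19=22). clock=3
Op 4: insert c.com -> 10.0.0.7 (expiry=3+3=6). clock=3
Op 5: tick 6 -> clock=9. purged={c.com}
Op 6: insert c.com -> 10.0.0.1 (expiry=9+9=18). clock=9
Op 7: tick 5 -> clock=14.
Op 8: tick 7 -> clock=21. purged={b.com,c.com}
Op 9: insert a.com -> 10.0.0.4 (expiry=21+13=34). clock=21
Final clock = 21
Final cache (unexpired): {a.com} -> size=1

Answer: clock=21 cache_size=1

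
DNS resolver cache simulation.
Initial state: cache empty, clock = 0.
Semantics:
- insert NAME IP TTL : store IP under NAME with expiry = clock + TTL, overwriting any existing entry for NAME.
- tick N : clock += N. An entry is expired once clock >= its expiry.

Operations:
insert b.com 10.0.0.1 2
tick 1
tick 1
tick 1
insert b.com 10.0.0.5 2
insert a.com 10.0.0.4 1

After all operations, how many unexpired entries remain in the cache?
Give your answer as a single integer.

Answer: 2

Derivation:
Op 1: insert b.com -> 10.0.0.1 (expiry=0+2=2). clock=0
Op 2: tick 1 -> clock=1.
Op 3: tick 1 -> clock=2. purged={b.com}
Op 4: tick 1 -> clock=3.
Op 5: insert b.com -> 10.0.0.5 (expiry=3+2=5). clock=3
Op 6: insert a.com -> 10.0.0.4 (expiry=3+1=4). clock=3
Final cache (unexpired): {a.com,b.com} -> size=2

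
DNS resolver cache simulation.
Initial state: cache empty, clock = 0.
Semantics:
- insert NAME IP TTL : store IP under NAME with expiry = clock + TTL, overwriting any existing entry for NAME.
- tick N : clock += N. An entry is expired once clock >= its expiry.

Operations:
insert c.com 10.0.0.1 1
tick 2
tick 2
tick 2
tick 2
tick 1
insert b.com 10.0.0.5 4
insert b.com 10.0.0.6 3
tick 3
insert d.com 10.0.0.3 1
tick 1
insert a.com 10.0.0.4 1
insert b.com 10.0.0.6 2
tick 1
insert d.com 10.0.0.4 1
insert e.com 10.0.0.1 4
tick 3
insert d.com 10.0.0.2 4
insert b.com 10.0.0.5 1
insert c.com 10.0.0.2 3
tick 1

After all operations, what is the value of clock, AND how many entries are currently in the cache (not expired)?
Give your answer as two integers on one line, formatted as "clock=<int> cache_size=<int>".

Answer: clock=18 cache_size=2

Derivation:
Op 1: insert c.com -> 10.0.0.1 (expiry=0+1=1). clock=0
Op 2: tick 2 -> clock=2. purged={c.com}
Op 3: tick 2 -> clock=4.
Op 4: tick 2 -> clock=6.
Op 5: tick 2 -> clock=8.
Op 6: tick 1 -> clock=9.
Op 7: insert b.com -> 10.0.0.5 (expiry=9+4=13). clock=9
Op 8: insert b.com -> 10.0.0.6 (expiry=9+3=12). clock=9
Op 9: tick 3 -> clock=12. purged={b.com}
Op 10: insert d.com -> 10.0.0.3 (expiry=12+1=13). clock=12
Op 11: tick 1 -> clock=13. purged={d.com}
Op 12: insert a.com -> 10.0.0.4 (expiry=13+1=14). clock=13
Op 13: insert b.com -> 10.0.0.6 (expiry=13+2=15). clock=13
Op 14: tick 1 -> clock=14. purged={a.com}
Op 15: insert d.com -> 10.0.0.4 (expiry=14+1=15). clock=14
Op 16: insert e.com -> 10.0.0.1 (expiry=14+4=18). clock=14
Op 17: tick 3 -> clock=17. purged={b.com,d.com}
Op 18: insert d.com -> 10.0.0.2 (expiry=17+4=21). clock=17
Op 19: insert b.com -> 10.0.0.5 (expiry=17+1=18). clock=17
Op 20: insert c.com -> 10.0.0.2 (expiry=17+3=20). clock=17
Op 21: tick 1 -> clock=18. purged={b.com,e.com}
Final clock = 18
Final cache (unexpired): {c.com,d.com} -> size=2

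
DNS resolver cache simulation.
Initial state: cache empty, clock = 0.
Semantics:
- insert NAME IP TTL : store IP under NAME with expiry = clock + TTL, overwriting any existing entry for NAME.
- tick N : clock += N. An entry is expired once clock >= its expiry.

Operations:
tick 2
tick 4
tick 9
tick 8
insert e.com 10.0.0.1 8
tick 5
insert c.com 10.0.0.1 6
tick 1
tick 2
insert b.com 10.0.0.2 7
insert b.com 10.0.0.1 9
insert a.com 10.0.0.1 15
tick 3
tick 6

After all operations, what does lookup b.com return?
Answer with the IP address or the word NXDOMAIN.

Answer: NXDOMAIN

Derivation:
Op 1: tick 2 -> clock=2.
Op 2: tick 4 -> clock=6.
Op 3: tick 9 -> clock=15.
Op 4: tick 8 -> clock=23.
Op 5: insert e.com -> 10.0.0.1 (expiry=23+8=31). clock=23
Op 6: tick 5 -> clock=28.
Op 7: insert c.com -> 10.0.0.1 (expiry=28+6=34). clock=28
Op 8: tick 1 -> clock=29.
Op 9: tick 2 -> clock=31. purged={e.com}
Op 10: insert b.com -> 10.0.0.2 (expiry=31+7=38). clock=31
Op 11: insert b.com -> 10.0.0.1 (expiry=31+9=40). clock=31
Op 12: insert a.com -> 10.0.0.1 (expiry=31+15=46). clock=31
Op 13: tick 3 -> clock=34. purged={c.com}
Op 14: tick 6 -> clock=40. purged={b.com}
lookup b.com: not in cache (expired or never inserted)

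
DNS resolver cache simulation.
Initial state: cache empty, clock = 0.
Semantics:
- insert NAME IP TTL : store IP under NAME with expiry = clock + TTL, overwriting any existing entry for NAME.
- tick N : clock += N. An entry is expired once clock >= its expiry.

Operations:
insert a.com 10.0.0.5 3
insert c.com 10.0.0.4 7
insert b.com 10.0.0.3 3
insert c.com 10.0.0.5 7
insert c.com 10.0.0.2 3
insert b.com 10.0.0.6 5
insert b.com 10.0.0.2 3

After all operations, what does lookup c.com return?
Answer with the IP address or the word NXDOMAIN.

Answer: 10.0.0.2

Derivation:
Op 1: insert a.com -> 10.0.0.5 (expiry=0+3=3). clock=0
Op 2: insert c.com -> 10.0.0.4 (expiry=0+7=7). clock=0
Op 3: insert b.com -> 10.0.0.3 (expiry=0+3=3). clock=0
Op 4: insert c.com -> 10.0.0.5 (expiry=0+7=7). clock=0
Op 5: insert c.com -> 10.0.0.2 (expiry=0+3=3). clock=0
Op 6: insert b.com -> 10.0.0.6 (expiry=0+5=5). clock=0
Op 7: insert b.com -> 10.0.0.2 (expiry=0+3=3). clock=0
lookup c.com: present, ip=10.0.0.2 expiry=3 > clock=0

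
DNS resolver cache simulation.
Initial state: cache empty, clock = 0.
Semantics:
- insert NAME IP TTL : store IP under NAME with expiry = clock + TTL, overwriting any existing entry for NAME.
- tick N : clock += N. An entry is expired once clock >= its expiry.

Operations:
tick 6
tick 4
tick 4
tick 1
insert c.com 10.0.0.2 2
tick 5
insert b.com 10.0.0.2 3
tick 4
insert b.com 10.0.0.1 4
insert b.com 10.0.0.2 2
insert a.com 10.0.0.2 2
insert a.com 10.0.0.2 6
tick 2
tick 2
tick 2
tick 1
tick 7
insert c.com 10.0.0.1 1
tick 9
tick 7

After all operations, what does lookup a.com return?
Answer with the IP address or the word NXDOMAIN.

Op 1: tick 6 -> clock=6.
Op 2: tick 4 -> clock=10.
Op 3: tick 4 -> clock=14.
Op 4: tick 1 -> clock=15.
Op 5: insert c.com -> 10.0.0.2 (expiry=15+2=17). clock=15
Op 6: tick 5 -> clock=20. purged={c.com}
Op 7: insert b.com -> 10.0.0.2 (expiry=20+3=23). clock=20
Op 8: tick 4 -> clock=24. purged={b.com}
Op 9: insert b.com -> 10.0.0.1 (expiry=24+4=28). clock=24
Op 10: insert b.com -> 10.0.0.2 (expiry=24+2=26). clock=24
Op 11: insert a.com -> 10.0.0.2 (expiry=24+2=26). clock=24
Op 12: insert a.com -> 10.0.0.2 (expiry=24+6=30). clock=24
Op 13: tick 2 -> clock=26. purged={b.com}
Op 14: tick 2 -> clock=28.
Op 15: tick 2 -> clock=30. purged={a.com}
Op 16: tick 1 -> clock=31.
Op 17: tick 7 -> clock=38.
Op 18: insert c.com -> 10.0.0.1 (expiry=38+1=39). clock=38
Op 19: tick 9 -> clock=47. purged={c.com}
Op 20: tick 7 -> clock=54.
lookup a.com: not in cache (expired or never inserted)

Answer: NXDOMAIN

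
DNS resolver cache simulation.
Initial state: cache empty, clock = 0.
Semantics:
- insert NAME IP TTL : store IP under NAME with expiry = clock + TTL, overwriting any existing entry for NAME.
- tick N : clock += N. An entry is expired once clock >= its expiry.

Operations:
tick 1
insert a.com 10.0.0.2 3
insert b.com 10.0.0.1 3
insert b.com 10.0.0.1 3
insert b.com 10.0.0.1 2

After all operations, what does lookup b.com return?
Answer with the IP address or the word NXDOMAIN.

Op 1: tick 1 -> clock=1.
Op 2: insert a.com -> 10.0.0.2 (expiry=1+3=4). clock=1
Op 3: insert b.com -> 10.0.0.1 (expiry=1+3=4). clock=1
Op 4: insert b.com -> 10.0.0.1 (expiry=1+3=4). clock=1
Op 5: insert b.com -> 10.0.0.1 (expiry=1+2=3). clock=1
lookup b.com: present, ip=10.0.0.1 expiry=3 > clock=1

Answer: 10.0.0.1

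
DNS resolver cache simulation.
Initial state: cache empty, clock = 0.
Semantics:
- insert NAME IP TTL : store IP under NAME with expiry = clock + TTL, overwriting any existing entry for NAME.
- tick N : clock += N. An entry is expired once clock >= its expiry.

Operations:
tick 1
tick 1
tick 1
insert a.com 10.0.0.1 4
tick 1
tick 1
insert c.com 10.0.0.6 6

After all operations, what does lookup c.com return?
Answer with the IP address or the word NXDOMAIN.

Op 1: tick 1 -> clock=1.
Op 2: tick 1 -> clock=2.
Op 3: tick 1 -> clock=3.
Op 4: insert a.com -> 10.0.0.1 (expiry=3+4=7). clock=3
Op 5: tick 1 -> clock=4.
Op 6: tick 1 -> clock=5.
Op 7: insert c.com -> 10.0.0.6 (expiry=5+6=11). clock=5
lookup c.com: present, ip=10.0.0.6 expiry=11 > clock=5

Answer: 10.0.0.6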